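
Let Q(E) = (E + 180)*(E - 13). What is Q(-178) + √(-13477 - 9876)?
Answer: -382 + 11*I*√193 ≈ -382.0 + 152.82*I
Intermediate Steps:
Q(E) = (-13 + E)*(180 + E) (Q(E) = (180 + E)*(-13 + E) = (-13 + E)*(180 + E))
Q(-178) + √(-13477 - 9876) = (-2340 + (-178)² + 167*(-178)) + √(-13477 - 9876) = (-2340 + 31684 - 29726) + √(-23353) = -382 + 11*I*√193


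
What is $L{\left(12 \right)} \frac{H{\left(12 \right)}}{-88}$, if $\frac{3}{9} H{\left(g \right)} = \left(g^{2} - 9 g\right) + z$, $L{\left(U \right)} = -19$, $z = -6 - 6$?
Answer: $\frac{171}{11} \approx 15.545$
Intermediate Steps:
$z = -12$
$H{\left(g \right)} = -36 - 27 g + 3 g^{2}$ ($H{\left(g \right)} = 3 \left(\left(g^{2} - 9 g\right) - 12\right) = 3 \left(-12 + g^{2} - 9 g\right) = -36 - 27 g + 3 g^{2}$)
$L{\left(12 \right)} \frac{H{\left(12 \right)}}{-88} = - 19 \frac{-36 - 324 + 3 \cdot 12^{2}}{-88} = - 19 \left(-36 - 324 + 3 \cdot 144\right) \left(- \frac{1}{88}\right) = - 19 \left(-36 - 324 + 432\right) \left(- \frac{1}{88}\right) = - 19 \cdot 72 \left(- \frac{1}{88}\right) = \left(-19\right) \left(- \frac{9}{11}\right) = \frac{171}{11}$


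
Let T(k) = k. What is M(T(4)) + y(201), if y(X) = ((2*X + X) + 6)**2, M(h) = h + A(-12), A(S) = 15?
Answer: 370900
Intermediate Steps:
M(h) = 15 + h (M(h) = h + 15 = 15 + h)
y(X) = (6 + 3*X)**2 (y(X) = (3*X + 6)**2 = (6 + 3*X)**2)
M(T(4)) + y(201) = (15 + 4) + 9*(2 + 201)**2 = 19 + 9*203**2 = 19 + 9*41209 = 19 + 370881 = 370900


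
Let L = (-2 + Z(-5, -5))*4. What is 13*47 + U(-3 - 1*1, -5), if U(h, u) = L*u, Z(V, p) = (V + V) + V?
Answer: 951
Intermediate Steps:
Z(V, p) = 3*V (Z(V, p) = 2*V + V = 3*V)
L = -68 (L = (-2 + 3*(-5))*4 = (-2 - 15)*4 = -17*4 = -68)
U(h, u) = -68*u
13*47 + U(-3 - 1*1, -5) = 13*47 - 68*(-5) = 611 + 340 = 951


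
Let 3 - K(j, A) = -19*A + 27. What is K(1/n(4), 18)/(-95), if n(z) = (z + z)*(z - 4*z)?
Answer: -318/95 ≈ -3.3474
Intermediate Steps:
n(z) = -6*z² (n(z) = (2*z)*(-3*z) = -6*z²)
K(j, A) = -24 + 19*A (K(j, A) = 3 - (-19*A + 27) = 3 - (27 - 19*A) = 3 + (-27 + 19*A) = -24 + 19*A)
K(1/n(4), 18)/(-95) = (-24 + 19*18)/(-95) = (-24 + 342)*(-1/95) = 318*(-1/95) = -318/95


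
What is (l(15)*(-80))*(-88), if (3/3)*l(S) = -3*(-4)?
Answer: 84480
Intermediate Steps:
l(S) = 12 (l(S) = -3*(-4) = 12)
(l(15)*(-80))*(-88) = (12*(-80))*(-88) = -960*(-88) = 84480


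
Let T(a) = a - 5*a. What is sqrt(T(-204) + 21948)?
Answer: 2*sqrt(5691) ≈ 150.88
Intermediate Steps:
T(a) = -4*a
sqrt(T(-204) + 21948) = sqrt(-4*(-204) + 21948) = sqrt(816 + 21948) = sqrt(22764) = 2*sqrt(5691)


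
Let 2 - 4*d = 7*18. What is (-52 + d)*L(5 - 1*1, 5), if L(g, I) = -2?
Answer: 166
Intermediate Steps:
d = -31 (d = 1/2 - 7*18/4 = 1/2 - 1/4*126 = 1/2 - 63/2 = -31)
(-52 + d)*L(5 - 1*1, 5) = (-52 - 31)*(-2) = -83*(-2) = 166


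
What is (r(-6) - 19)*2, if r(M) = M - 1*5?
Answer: -60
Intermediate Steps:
r(M) = -5 + M (r(M) = M - 5 = -5 + M)
(r(-6) - 19)*2 = ((-5 - 6) - 19)*2 = (-11 - 19)*2 = -30*2 = -60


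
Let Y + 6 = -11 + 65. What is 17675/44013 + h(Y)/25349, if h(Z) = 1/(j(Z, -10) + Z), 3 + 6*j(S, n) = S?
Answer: 5525880539/13760121623 ≈ 0.40159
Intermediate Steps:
j(S, n) = -1/2 + S/6
Y = 48 (Y = -6 + (-11 + 65) = -6 + 54 = 48)
h(Z) = 1/(-1/2 + 7*Z/6) (h(Z) = 1/((-1/2 + Z/6) + Z) = 1/(-1/2 + 7*Z/6))
17675/44013 + h(Y)/25349 = 17675/44013 + (6/(-3 + 7*48))/25349 = 17675*(1/44013) + (6/(-3 + 336))*(1/25349) = 17675/44013 + (6/333)*(1/25349) = 17675/44013 + (6*(1/333))*(1/25349) = 17675/44013 + (2/111)*(1/25349) = 17675/44013 + 2/2813739 = 5525880539/13760121623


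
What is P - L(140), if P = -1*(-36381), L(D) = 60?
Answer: 36321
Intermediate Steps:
P = 36381
P - L(140) = 36381 - 1*60 = 36381 - 60 = 36321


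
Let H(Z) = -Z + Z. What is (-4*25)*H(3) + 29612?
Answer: 29612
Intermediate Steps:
H(Z) = 0
(-4*25)*H(3) + 29612 = -4*25*0 + 29612 = -100*0 + 29612 = 0 + 29612 = 29612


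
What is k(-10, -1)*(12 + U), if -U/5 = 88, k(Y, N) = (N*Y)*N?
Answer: 4280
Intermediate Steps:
k(Y, N) = Y*N²
U = -440 (U = -5*88 = -440)
k(-10, -1)*(12 + U) = (-10*(-1)²)*(12 - 440) = -10*1*(-428) = -10*(-428) = 4280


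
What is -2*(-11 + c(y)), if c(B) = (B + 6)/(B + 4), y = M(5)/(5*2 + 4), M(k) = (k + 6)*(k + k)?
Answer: 1632/83 ≈ 19.663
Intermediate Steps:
M(k) = 2*k*(6 + k) (M(k) = (6 + k)*(2*k) = 2*k*(6 + k))
y = 55/7 (y = (2*5*(6 + 5))/(5*2 + 4) = (2*5*11)/(10 + 4) = 110/14 = 110*(1/14) = 55/7 ≈ 7.8571)
c(B) = (6 + B)/(4 + B)
-2*(-11 + c(y)) = -2*(-11 + (6 + 55/7)/(4 + 55/7)) = -2*(-11 + (97/7)/(83/7)) = -2*(-11 + (7/83)*(97/7)) = -2*(-11 + 97/83) = -2*(-816/83) = 1632/83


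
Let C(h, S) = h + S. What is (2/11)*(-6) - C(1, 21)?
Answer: -254/11 ≈ -23.091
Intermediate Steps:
C(h, S) = S + h
(2/11)*(-6) - C(1, 21) = (2/11)*(-6) - (21 + 1) = (2*(1/11))*(-6) - 1*22 = (2/11)*(-6) - 22 = -12/11 - 22 = -254/11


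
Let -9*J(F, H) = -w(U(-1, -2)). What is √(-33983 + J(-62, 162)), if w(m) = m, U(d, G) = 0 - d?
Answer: I*√305846/3 ≈ 184.34*I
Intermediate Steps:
U(d, G) = -d
J(F, H) = ⅑ (J(F, H) = -(-1)*(-1*(-1))/9 = -(-1)/9 = -⅑*(-1) = ⅑)
√(-33983 + J(-62, 162)) = √(-33983 + ⅑) = √(-305846/9) = I*√305846/3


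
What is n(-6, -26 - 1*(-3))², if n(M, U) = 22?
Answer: 484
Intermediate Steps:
n(-6, -26 - 1*(-3))² = 22² = 484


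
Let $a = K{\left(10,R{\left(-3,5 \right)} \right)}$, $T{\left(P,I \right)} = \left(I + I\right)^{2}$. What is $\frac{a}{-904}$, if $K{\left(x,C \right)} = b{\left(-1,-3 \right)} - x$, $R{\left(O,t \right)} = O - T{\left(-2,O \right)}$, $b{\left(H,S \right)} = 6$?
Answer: $\frac{1}{226} \approx 0.0044248$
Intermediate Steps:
$T{\left(P,I \right)} = 4 I^{2}$ ($T{\left(P,I \right)} = \left(2 I\right)^{2} = 4 I^{2}$)
$R{\left(O,t \right)} = O - 4 O^{2}$
$K{\left(x,C \right)} = 6 - x$
$a = -4$ ($a = 6 - 10 = -4$)
$\frac{a}{-904} = - \frac{4}{-904} = \left(-4\right) \left(- \frac{1}{904}\right) = \frac{1}{226}$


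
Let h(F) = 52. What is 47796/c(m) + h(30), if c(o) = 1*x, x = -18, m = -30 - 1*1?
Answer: -7810/3 ≈ -2603.3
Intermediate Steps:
m = -31 (m = -30 - 1 = -31)
c(o) = -18 (c(o) = 1*(-18) = -18)
47796/c(m) + h(30) = 47796/(-18) + 52 = 47796*(-1/18) + 52 = -7966/3 + 52 = -7810/3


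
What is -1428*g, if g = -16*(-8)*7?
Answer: -1279488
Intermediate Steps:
g = 896 (g = 128*7 = 896)
-1428*g = -1428*896 = -1279488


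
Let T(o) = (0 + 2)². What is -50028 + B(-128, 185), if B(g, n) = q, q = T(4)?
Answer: -50024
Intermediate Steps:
T(o) = 4 (T(o) = 2² = 4)
q = 4
B(g, n) = 4
-50028 + B(-128, 185) = -50028 + 4 = -50024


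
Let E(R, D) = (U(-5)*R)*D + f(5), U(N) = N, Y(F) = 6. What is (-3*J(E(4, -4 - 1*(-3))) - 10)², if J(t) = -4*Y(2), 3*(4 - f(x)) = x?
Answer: 3844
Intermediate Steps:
f(x) = 4 - x/3
E(R, D) = 7/3 - 5*D*R (E(R, D) = (-5*R)*D + (4 - ⅓*5) = -5*D*R + (4 - 5/3) = -5*D*R + 7/3 = 7/3 - 5*D*R)
J(t) = -24 (J(t) = -4*6 = -24)
(-3*J(E(4, -4 - 1*(-3))) - 10)² = (-3*(-24) - 10)² = (72 - 10)² = 62² = 3844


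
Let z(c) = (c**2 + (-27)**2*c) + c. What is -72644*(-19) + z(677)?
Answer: 2332775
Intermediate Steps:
z(c) = c**2 + 730*c (z(c) = (c**2 + 729*c) + c = c**2 + 730*c)
-72644*(-19) + z(677) = -72644*(-19) + 677*(730 + 677) = 1380236 + 677*1407 = 1380236 + 952539 = 2332775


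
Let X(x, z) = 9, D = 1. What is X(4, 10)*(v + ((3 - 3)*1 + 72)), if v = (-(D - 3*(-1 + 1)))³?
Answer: 639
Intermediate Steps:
v = -1 (v = (-(1 - 3*(-1 + 1)))³ = (-(1 - 3*0))³ = (-(1 + 0))³ = (-1*1)³ = (-1)³ = -1)
X(4, 10)*(v + ((3 - 3)*1 + 72)) = 9*(-1 + ((3 - 3)*1 + 72)) = 9*(-1 + (0*1 + 72)) = 9*(-1 + (0 + 72)) = 9*(-1 + 72) = 9*71 = 639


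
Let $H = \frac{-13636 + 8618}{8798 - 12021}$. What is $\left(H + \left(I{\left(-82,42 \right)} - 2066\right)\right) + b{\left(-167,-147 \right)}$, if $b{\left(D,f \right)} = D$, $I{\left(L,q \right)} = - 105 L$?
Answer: $\frac{20558089}{3223} \approx 6378.6$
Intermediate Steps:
$H = \frac{5018}{3223}$ ($H = - \frac{5018}{-3223} = \left(-5018\right) \left(- \frac{1}{3223}\right) = \frac{5018}{3223} \approx 1.5569$)
$\left(H + \left(I{\left(-82,42 \right)} - 2066\right)\right) + b{\left(-167,-147 \right)} = \left(\frac{5018}{3223} - -6544\right) - 167 = \left(\frac{5018}{3223} + \left(8610 - 2066\right)\right) - 167 = \left(\frac{5018}{3223} + 6544\right) - 167 = \frac{21096330}{3223} - 167 = \frac{20558089}{3223}$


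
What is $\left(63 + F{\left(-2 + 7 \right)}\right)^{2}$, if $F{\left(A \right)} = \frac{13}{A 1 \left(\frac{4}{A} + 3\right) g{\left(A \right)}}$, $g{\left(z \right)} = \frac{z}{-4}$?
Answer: $\frac{35200489}{9025} \approx 3900.3$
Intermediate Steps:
$g{\left(z \right)} = - \frac{z}{4}$ ($g{\left(z \right)} = z \left(- \frac{1}{4}\right) = - \frac{z}{4}$)
$F{\left(A \right)} = - \frac{52}{A^{2} \left(3 + \frac{4}{A}\right)}$ ($F{\left(A \right)} = \frac{13}{A 1 \left(\frac{4}{A} + 3\right) \left(- \frac{A}{4}\right)} = \frac{13}{A 1 \left(3 + \frac{4}{A}\right) \left(- \frac{A}{4}\right)} = \frac{13}{A \left(3 + \frac{4}{A}\right) \left(- \frac{A}{4}\right)} = \frac{13}{\left(- \frac{1}{4}\right) A^{2} \left(3 + \frac{4}{A}\right)} = 13 \left(- \frac{4}{A^{2} \left(3 + \frac{4}{A}\right)}\right) = - \frac{52}{A^{2} \left(3 + \frac{4}{A}\right)}$)
$\left(63 + F{\left(-2 + 7 \right)}\right)^{2} = \left(63 - \frac{52}{\left(-2 + 7\right) \left(4 + 3 \left(-2 + 7\right)\right)}\right)^{2} = \left(63 - \frac{52}{5 \left(4 + 3 \cdot 5\right)}\right)^{2} = \left(63 - \frac{52}{5 \left(4 + 15\right)}\right)^{2} = \left(63 - \frac{52}{5 \cdot 19}\right)^{2} = \left(63 - \frac{52}{5} \cdot \frac{1}{19}\right)^{2} = \left(63 - \frac{52}{95}\right)^{2} = \left(\frac{5933}{95}\right)^{2} = \frac{35200489}{9025}$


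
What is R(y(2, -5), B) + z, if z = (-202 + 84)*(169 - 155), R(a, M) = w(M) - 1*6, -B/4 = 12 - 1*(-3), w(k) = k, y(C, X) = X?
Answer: -1718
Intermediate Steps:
B = -60 (B = -4*(12 - 1*(-3)) = -4*(12 + 3) = -4*15 = -60)
R(a, M) = -6 + M (R(a, M) = M - 1*6 = M - 6 = -6 + M)
z = -1652 (z = -118*14 = -1652)
R(y(2, -5), B) + z = (-6 - 60) - 1652 = -66 - 1652 = -1718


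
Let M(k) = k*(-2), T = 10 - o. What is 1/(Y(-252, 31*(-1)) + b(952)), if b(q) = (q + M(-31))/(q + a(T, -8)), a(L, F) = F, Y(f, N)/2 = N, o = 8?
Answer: -472/28757 ≈ -0.016413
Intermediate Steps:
T = 2 (T = 10 - 1*8 = 10 - 8 = 2)
Y(f, N) = 2*N
M(k) = -2*k
b(q) = (62 + q)/(-8 + q) (b(q) = (q - 2*(-31))/(q - 8) = (q + 62)/(-8 + q) = (62 + q)/(-8 + q))
1/(Y(-252, 31*(-1)) + b(952)) = 1/(2*(31*(-1)) + (62 + 952)/(-8 + 952)) = 1/(2*(-31) + 1014/944) = 1/(-62 + (1/944)*1014) = 1/(-62 + 507/472) = 1/(-28757/472) = -472/28757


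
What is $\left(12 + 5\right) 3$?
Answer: $51$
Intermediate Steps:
$\left(12 + 5\right) 3 = 17 \cdot 3 = 51$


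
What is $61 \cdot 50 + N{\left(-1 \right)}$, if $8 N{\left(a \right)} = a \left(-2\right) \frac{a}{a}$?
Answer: $\frac{12201}{4} \approx 3050.3$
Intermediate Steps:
$N{\left(a \right)} = - \frac{a}{4}$ ($N{\left(a \right)} = \frac{a \left(-2\right) \frac{a}{a}}{8} = \frac{- 2 a 1}{8} = \frac{\left(-2\right) a}{8} = - \frac{a}{4}$)
$61 \cdot 50 + N{\left(-1 \right)} = 61 \cdot 50 - - \frac{1}{4} = 3050 + \frac{1}{4} = \frac{12201}{4}$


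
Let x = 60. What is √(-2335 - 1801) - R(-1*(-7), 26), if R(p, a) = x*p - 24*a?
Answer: 204 + 2*I*√1034 ≈ 204.0 + 64.312*I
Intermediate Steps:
R(p, a) = -24*a + 60*p (R(p, a) = 60*p - 24*a = -24*a + 60*p)
√(-2335 - 1801) - R(-1*(-7), 26) = √(-2335 - 1801) - (-24*26 + 60*(-1*(-7))) = √(-4136) - (-624 + 60*7) = 2*I*√1034 - (-624 + 420) = 2*I*√1034 - 1*(-204) = 2*I*√1034 + 204 = 204 + 2*I*√1034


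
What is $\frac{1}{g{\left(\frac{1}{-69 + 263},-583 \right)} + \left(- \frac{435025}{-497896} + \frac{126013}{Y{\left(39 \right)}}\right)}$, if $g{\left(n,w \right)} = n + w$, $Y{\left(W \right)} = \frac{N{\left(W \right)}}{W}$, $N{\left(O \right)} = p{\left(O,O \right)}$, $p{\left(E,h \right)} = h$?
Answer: $\frac{48295912}{6057798688533} \approx 7.9725 \cdot 10^{-6}$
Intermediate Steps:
$N{\left(O \right)} = O$
$Y{\left(W \right)} = 1$ ($Y{\left(W \right)} = \frac{W}{W} = 1$)
$\frac{1}{g{\left(\frac{1}{-69 + 263},-583 \right)} + \left(- \frac{435025}{-497896} + \frac{126013}{Y{\left(39 \right)}}\right)} = \frac{1}{\left(\frac{1}{-69 + 263} - 583\right) + \left(- \frac{435025}{-497896} + \frac{126013}{1}\right)} = \frac{1}{\left(\frac{1}{194} - 583\right) + \left(\left(-435025\right) \left(- \frac{1}{497896}\right) + 126013 \cdot 1\right)} = \frac{1}{\left(\frac{1}{194} - 583\right) + \left(\frac{435025}{497896} + 126013\right)} = \frac{1}{- \frac{113101}{194} + \frac{62741803673}{497896}} = \frac{1}{\frac{6057798688533}{48295912}} = \frac{48295912}{6057798688533}$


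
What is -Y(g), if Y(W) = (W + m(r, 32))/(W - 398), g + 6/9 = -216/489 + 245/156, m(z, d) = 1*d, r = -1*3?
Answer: 275149/3369531 ≈ 0.081658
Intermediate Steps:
r = -3
m(z, d) = d
g = 3917/8476 (g = -⅔ + (-216/489 + 245/156) = -⅔ + (-216*1/489 + 245*(1/156)) = -⅔ + (-72/163 + 245/156) = -⅔ + 28703/25428 = 3917/8476 ≈ 0.46213)
Y(W) = (32 + W)/(-398 + W) (Y(W) = (W + 32)/(W - 398) = (32 + W)/(-398 + W))
-Y(g) = -(32 + 3917/8476)/(-398 + 3917/8476) = -275149/((-3369531/8476)*8476) = -(-8476)*275149/(3369531*8476) = -1*(-275149/3369531) = 275149/3369531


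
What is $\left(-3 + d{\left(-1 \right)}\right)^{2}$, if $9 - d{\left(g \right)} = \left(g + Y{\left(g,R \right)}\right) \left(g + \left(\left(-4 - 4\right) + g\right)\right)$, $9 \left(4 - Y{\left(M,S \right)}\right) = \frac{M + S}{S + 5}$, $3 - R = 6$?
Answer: $\frac{118336}{81} \approx 1460.9$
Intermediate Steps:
$R = -3$ ($R = 3 - 6 = -3$)
$Y{\left(M,S \right)} = 4 - \frac{M + S}{9 \left(5 + S\right)}$ ($Y{\left(M,S \right)} = 4 - \frac{\left(M + S\right) \frac{1}{S + 5}}{9} = 4 - \frac{\left(M + S\right) \frac{1}{5 + S}}{9} = 4 - \frac{\frac{1}{5 + S} \left(M + S\right)}{9} = 4 - \frac{M + S}{9 \left(5 + S\right)}$)
$d{\left(g \right)} = 9 - \left(-8 + 2 g\right) \left(\frac{25}{6} + \frac{17 g}{18}\right)$ ($d{\left(g \right)} = 9 - \left(g + \frac{180 - g + 35 \left(-3\right)}{9 \left(5 - 3\right)}\right) \left(g + \left(\left(-4 - 4\right) + g\right)\right) = 9 - \left(g + \frac{180 - g - 105}{9 \cdot 2}\right) \left(g + \left(-8 + g\right)\right) = 9 - \left(g + \frac{1}{9} \cdot \frac{1}{2} \left(75 - g\right)\right) \left(-8 + 2 g\right) = 9 - \left(g - \left(- \frac{25}{6} + \frac{g}{18}\right)\right) \left(-8 + 2 g\right) = 9 - \left(\frac{25}{6} + \frac{17 g}{18}\right) \left(-8 + 2 g\right) = 9 - \left(-8 + 2 g\right) \left(\frac{25}{6} + \frac{17 g}{18}\right)$)
$\left(-3 + d{\left(-1 \right)}\right)^{2} = \left(-3 - \left(- \frac{388}{9} + \frac{17}{9}\right)\right)^{2} = \left(-3 + \left(\frac{127}{3} - \frac{17}{9} + \frac{7}{9}\right)\right)^{2} = \left(-3 + \frac{371}{9}\right)^{2} = \left(\frac{344}{9}\right)^{2} = \frac{118336}{81}$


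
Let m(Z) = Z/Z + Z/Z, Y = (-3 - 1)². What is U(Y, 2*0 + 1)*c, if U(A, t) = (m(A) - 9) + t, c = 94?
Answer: -564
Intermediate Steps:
Y = 16 (Y = (-4)² = 16)
m(Z) = 2 (m(Z) = 1 + 1 = 2)
U(A, t) = -7 + t (U(A, t) = (2 - 9) + t = -7 + t)
U(Y, 2*0 + 1)*c = (-7 + (2*0 + 1))*94 = (-7 + (0 + 1))*94 = (-7 + 1)*94 = -6*94 = -564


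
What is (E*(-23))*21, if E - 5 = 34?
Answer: -18837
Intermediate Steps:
E = 39 (E = 5 + 34 = 39)
(E*(-23))*21 = (39*(-23))*21 = -897*21 = -18837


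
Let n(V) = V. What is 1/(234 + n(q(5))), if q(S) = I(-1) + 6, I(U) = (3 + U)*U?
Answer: 1/238 ≈ 0.0042017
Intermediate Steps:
I(U) = U*(3 + U)
q(S) = 4 (q(S) = -(3 - 1) + 6 = -1*2 + 6 = -2 + 6 = 4)
1/(234 + n(q(5))) = 1/(234 + 4) = 1/238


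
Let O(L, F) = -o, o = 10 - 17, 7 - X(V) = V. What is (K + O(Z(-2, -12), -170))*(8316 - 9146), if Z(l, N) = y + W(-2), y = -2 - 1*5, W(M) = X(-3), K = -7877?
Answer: 6532100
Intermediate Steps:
X(V) = 7 - V
W(M) = 10 (W(M) = 7 - 1*(-3) = 7 + 3 = 10)
y = -7 (y = -2 - 5 = -7)
o = -7
Z(l, N) = 3 (Z(l, N) = -7 + 10 = 3)
O(L, F) = 7 (O(L, F) = -1*(-7) = 7)
(K + O(Z(-2, -12), -170))*(8316 - 9146) = (-7877 + 7)*(8316 - 9146) = -7870*(-830) = 6532100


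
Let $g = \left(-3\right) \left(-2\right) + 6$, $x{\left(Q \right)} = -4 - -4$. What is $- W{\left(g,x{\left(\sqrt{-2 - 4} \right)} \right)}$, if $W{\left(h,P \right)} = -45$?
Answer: $45$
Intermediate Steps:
$x{\left(Q \right)} = 0$ ($x{\left(Q \right)} = -4 + 4 = 0$)
$g = 12$ ($g = 6 + 6 = 12$)
$- W{\left(g,x{\left(\sqrt{-2 - 4} \right)} \right)} = \left(-1\right) \left(-45\right) = 45$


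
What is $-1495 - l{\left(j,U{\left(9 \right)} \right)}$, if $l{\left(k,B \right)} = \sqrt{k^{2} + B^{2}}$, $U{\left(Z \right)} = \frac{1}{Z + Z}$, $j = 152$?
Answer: $-1495 - \frac{\sqrt{7485697}}{18} \approx -1647.0$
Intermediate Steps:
$U{\left(Z \right)} = \frac{1}{2 Z}$
$l{\left(k,B \right)} = \sqrt{B^{2} + k^{2}}$
$-1495 - l{\left(j,U{\left(9 \right)} \right)} = -1495 - \sqrt{\left(\frac{1}{2 \cdot 9}\right)^{2} + 152^{2}} = -1495 - \sqrt{\left(\frac{1}{2} \cdot \frac{1}{9}\right)^{2} + 23104} = -1495 - \sqrt{\left(\frac{1}{18}\right)^{2} + 23104} = -1495 - \sqrt{\frac{1}{324} + 23104} = -1495 - \sqrt{\frac{7485697}{324}} = -1495 - \frac{\sqrt{7485697}}{18}$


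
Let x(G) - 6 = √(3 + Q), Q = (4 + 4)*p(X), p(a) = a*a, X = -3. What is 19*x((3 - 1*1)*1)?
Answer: 114 + 95*√3 ≈ 278.54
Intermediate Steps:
p(a) = a²
Q = 72 (Q = (4 + 4)*(-3)² = 8*9 = 72)
x(G) = 6 + 5*√3 (x(G) = 6 + √(3 + 72) = 6 + √75 = 6 + 5*√3)
19*x((3 - 1*1)*1) = 19*(6 + 5*√3) = 114 + 95*√3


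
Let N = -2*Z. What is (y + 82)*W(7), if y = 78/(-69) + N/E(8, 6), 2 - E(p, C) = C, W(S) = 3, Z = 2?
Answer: 5649/23 ≈ 245.61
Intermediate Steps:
E(p, C) = 2 - C
N = -4 (N = -2*2 = -4)
y = -3/23 (y = 78/(-69) - 4/(2 - 1*6) = 78*(-1/69) - 4/(2 - 6) = -26/23 - 4/(-4) = -26/23 - 4*(-¼) = -26/23 + 1 = -3/23 ≈ -0.13043)
(y + 82)*W(7) = (-3/23 + 82)*3 = (1883/23)*3 = 5649/23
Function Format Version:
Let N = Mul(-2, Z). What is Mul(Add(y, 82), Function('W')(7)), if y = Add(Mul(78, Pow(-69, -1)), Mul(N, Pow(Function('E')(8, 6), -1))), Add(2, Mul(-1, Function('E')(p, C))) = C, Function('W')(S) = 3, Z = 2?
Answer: Rational(5649, 23) ≈ 245.61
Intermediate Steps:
Function('E')(p, C) = Add(2, Mul(-1, C))
N = -4 (N = Mul(-2, 2) = -4)
y = Rational(-3, 23) (y = Add(Mul(78, Pow(-69, -1)), Mul(-4, Pow(Add(2, Mul(-1, 6)), -1))) = Add(Mul(78, Rational(-1, 69)), Mul(-4, Pow(Add(2, -6), -1))) = Add(Rational(-26, 23), Mul(-4, Pow(-4, -1))) = Add(Rational(-26, 23), Mul(-4, Rational(-1, 4))) = Add(Rational(-26, 23), 1) = Rational(-3, 23) ≈ -0.13043)
Mul(Add(y, 82), Function('W')(7)) = Mul(Add(Rational(-3, 23), 82), 3) = Mul(Rational(1883, 23), 3) = Rational(5649, 23)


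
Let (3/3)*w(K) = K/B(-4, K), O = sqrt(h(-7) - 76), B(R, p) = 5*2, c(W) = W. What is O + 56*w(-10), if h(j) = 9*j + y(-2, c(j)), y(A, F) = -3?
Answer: -56 + I*sqrt(142) ≈ -56.0 + 11.916*I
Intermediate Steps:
h(j) = -3 + 9*j (h(j) = 9*j - 3 = -3 + 9*j)
B(R, p) = 10
O = I*sqrt(142) (O = sqrt((-3 + 9*(-7)) - 76) = sqrt((-3 - 63) - 76) = sqrt(-66 - 76) = sqrt(-142) = I*sqrt(142) ≈ 11.916*I)
w(K) = K/10
O + 56*w(-10) = I*sqrt(142) + 56*((1/10)*(-10)) = I*sqrt(142) + 56*(-1) = I*sqrt(142) - 56 = -56 + I*sqrt(142)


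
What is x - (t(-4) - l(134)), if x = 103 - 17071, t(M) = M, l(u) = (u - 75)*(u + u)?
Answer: -1152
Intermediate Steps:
l(u) = 2*u*(-75 + u) (l(u) = (-75 + u)*(2*u) = 2*u*(-75 + u))
x = -16968
x - (t(-4) - l(134)) = -16968 - (-4 - 2*134*(-75 + 134)) = -16968 - (-4 - 2*134*59) = -16968 - (-4 - 1*15812) = -16968 - (-4 - 15812) = -16968 - 1*(-15816) = -16968 + 15816 = -1152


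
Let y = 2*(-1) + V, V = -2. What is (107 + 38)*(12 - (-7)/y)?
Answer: 5945/4 ≈ 1486.3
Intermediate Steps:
y = -4 (y = 2*(-1) - 2 = -2 - 2 = -4)
(107 + 38)*(12 - (-7)/y) = (107 + 38)*(12 - (-7)/(-4)) = 145*(12 - (-7)*(-1)/4) = 145*(12 - 1*7/4) = 145*(12 - 7/4) = 145*(41/4) = 5945/4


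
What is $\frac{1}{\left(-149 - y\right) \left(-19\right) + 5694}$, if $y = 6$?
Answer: $\frac{1}{8639} \approx 0.00011575$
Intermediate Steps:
$\frac{1}{\left(-149 - y\right) \left(-19\right) + 5694} = \frac{1}{\left(-149 - 6\right) \left(-19\right) + 5694} = \frac{1}{\left(-155\right) \left(-19\right) + 5694} = \frac{1}{2945 + 5694} = \frac{1}{8639}$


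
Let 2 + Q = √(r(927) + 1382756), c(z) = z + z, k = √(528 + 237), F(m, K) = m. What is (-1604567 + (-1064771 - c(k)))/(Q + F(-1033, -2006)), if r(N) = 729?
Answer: (2669338 + 6*√85)/(1035 - √1383485) ≈ -18903.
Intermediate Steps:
k = 3*√85 (k = √765 = 3*√85 ≈ 27.659)
c(z) = 2*z
Q = -2 + √1383485 (Q = -2 + √(729 + 1382756) = -2 + √1383485 ≈ 1174.2)
(-1604567 + (-1064771 - c(k)))/(Q + F(-1033, -2006)) = (-1604567 + (-1064771 - 2*3*√85))/((-2 + √1383485) - 1033) = (-1604567 + (-1064771 - 6*√85))/(-1035 + √1383485) = (-2669338 - 6*√85)/(-1035 + √1383485)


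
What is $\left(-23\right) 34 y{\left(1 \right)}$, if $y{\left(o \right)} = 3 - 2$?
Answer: $-782$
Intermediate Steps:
$y{\left(o \right)} = 1$ ($y{\left(o \right)} = 3 - 2 = 1$)
$\left(-23\right) 34 y{\left(1 \right)} = \left(-23\right) 34 \cdot 1 = \left(-782\right) 1 = -782$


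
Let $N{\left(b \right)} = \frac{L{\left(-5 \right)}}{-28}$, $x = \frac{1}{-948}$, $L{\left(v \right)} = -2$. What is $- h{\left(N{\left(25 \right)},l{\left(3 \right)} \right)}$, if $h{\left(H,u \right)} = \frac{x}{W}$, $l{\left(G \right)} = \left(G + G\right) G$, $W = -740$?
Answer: $- \frac{1}{701520} \approx -1.4255 \cdot 10^{-6}$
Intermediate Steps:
$x = - \frac{1}{948} \approx -0.0010549$
$N{\left(b \right)} = \frac{1}{14}$ ($N{\left(b \right)} = - \frac{2}{-28} = \left(-2\right) \left(- \frac{1}{28}\right) = \frac{1}{14}$)
$l{\left(G \right)} = 2 G^{2}$ ($l{\left(G \right)} = 2 G G = 2 G^{2}$)
$h{\left(H,u \right)} = \frac{1}{701520}$ ($h{\left(H,u \right)} = - \frac{1}{948 \left(-740\right)} = \left(- \frac{1}{948}\right) \left(- \frac{1}{740}\right) = \frac{1}{701520}$)
$- h{\left(N{\left(25 \right)},l{\left(3 \right)} \right)} = \left(-1\right) \frac{1}{701520} = - \frac{1}{701520}$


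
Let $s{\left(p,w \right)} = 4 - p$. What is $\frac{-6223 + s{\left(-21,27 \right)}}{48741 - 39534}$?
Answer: $- \frac{2066}{3069} \approx -0.67318$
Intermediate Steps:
$\frac{-6223 + s{\left(-21,27 \right)}}{48741 - 39534} = \frac{-6223 + \left(4 - -21\right)}{48741 - 39534} = \frac{-6223 + \left(4 + 21\right)}{9207} = \left(-6223 + 25\right) \frac{1}{9207} = \left(-6198\right) \frac{1}{9207} = - \frac{2066}{3069}$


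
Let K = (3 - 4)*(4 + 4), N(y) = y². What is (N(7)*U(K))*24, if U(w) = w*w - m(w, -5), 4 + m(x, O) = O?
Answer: 85848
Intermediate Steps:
m(x, O) = -4 + O
K = -8 (K = -1*8 = -8)
U(w) = 9 + w² (U(w) = w*w - (-4 - 5) = w² - 1*(-9) = w² + 9 = 9 + w²)
(N(7)*U(K))*24 = (7²*(9 + (-8)²))*24 = (49*(9 + 64))*24 = (49*73)*24 = 3577*24 = 85848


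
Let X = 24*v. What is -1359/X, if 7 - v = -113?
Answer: -151/320 ≈ -0.47188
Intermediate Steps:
v = 120 (v = 7 - 1*(-113) = 7 + 113 = 120)
X = 2880 (X = 24*120 = 2880)
-1359/X = -1359/2880 = -1359*1/2880 = -151/320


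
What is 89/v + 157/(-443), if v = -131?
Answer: -59994/58033 ≈ -1.0338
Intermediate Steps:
89/v + 157/(-443) = 89/(-131) + 157/(-443) = 89*(-1/131) + 157*(-1/443) = -89/131 - 157/443 = -59994/58033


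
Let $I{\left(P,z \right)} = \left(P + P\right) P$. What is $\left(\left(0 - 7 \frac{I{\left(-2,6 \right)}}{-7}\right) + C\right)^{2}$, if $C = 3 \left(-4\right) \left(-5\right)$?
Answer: $4624$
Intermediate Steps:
$I{\left(P,z \right)} = 2 P^{2}$ ($I{\left(P,z \right)} = 2 P P = 2 P^{2}$)
$C = 60$ ($C = \left(-12\right) \left(-5\right) = 60$)
$\left(\left(0 - 7 \frac{I{\left(-2,6 \right)}}{-7}\right) + C\right)^{2} = \left(\left(0 - 7 \frac{2 \left(-2\right)^{2}}{-7}\right) + 60\right)^{2} = \left(\left(0 - 7 \cdot 2 \cdot 4 \left(- \frac{1}{7}\right)\right) + 60\right)^{2} = \left(\left(0 - 7 \cdot 8 \left(- \frac{1}{7}\right)\right) + 60\right)^{2} = \left(\left(0 - -8\right) + 60\right)^{2} = \left(\left(0 + 8\right) + 60\right)^{2} = \left(8 + 60\right)^{2} = 68^{2} = 4624$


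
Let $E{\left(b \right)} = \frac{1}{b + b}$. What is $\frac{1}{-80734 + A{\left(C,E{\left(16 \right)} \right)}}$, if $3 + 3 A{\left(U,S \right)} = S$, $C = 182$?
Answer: $- \frac{96}{7750559} \approx -1.2386 \cdot 10^{-5}$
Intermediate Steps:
$E{\left(b \right)} = \frac{1}{2 b}$
$A{\left(U,S \right)} = -1 + \frac{S}{3}$
$\frac{1}{-80734 + A{\left(C,E{\left(16 \right)} \right)}} = \frac{1}{-80734 - \left(1 - \frac{\frac{1}{2} \cdot \frac{1}{16}}{3}\right)} = \frac{1}{-80734 + \left(-1 + \frac{1}{3} \cdot \frac{1}{32}\right)} = \frac{1}{-80734 + \left(-1 + \frac{1}{96}\right)} = \frac{1}{-80734 - \frac{95}{96}} = \frac{1}{- \frac{7750559}{96}} = - \frac{96}{7750559}$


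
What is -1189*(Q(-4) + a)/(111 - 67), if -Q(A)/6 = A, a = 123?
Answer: -174783/44 ≈ -3972.3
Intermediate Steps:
Q(A) = -6*A
-1189*(Q(-4) + a)/(111 - 67) = -1189*(-6*(-4) + 123)/(111 - 67) = -1189*(24 + 123)/44 = -174783/44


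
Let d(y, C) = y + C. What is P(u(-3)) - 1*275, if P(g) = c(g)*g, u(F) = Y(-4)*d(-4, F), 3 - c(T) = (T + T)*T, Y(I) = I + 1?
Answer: -18734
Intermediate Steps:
d(y, C) = C + y
Y(I) = 1 + I
c(T) = 3 - 2*T**2 (c(T) = 3 - (T + T)*T = 3 - 2*T*T = 3 - 2*T**2)
u(F) = 12 - 3*F (u(F) = (1 - 4)*(F - 4) = -3*(-4 + F) = 12 - 3*F)
P(g) = g*(3 - 2*g**2) (P(g) = (3 - 2*g**2)*g = g*(3 - 2*g**2))
P(u(-3)) - 1*275 = (12 - 3*(-3))*(3 - 2*(12 - 3*(-3))**2) - 1*275 = (12 + 9)*(3 - 2*(12 + 9)**2) - 275 = 21*(3 - 2*21**2) - 275 = 21*(3 - 2*441) - 275 = 21*(3 - 882) - 275 = 21*(-879) - 275 = -18459 - 275 = -18734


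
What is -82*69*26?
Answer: -147108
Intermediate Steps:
-82*69*26 = -5658*26 = -147108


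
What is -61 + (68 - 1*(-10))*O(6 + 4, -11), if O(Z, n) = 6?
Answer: 407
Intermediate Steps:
-61 + (68 - 1*(-10))*O(6 + 4, -11) = -61 + (68 - 1*(-10))*6 = -61 + (68 + 10)*6 = -61 + 78*6 = -61 + 468 = 407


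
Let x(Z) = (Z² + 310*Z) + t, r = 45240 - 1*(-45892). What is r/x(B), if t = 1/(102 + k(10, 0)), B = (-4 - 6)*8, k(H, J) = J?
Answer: -9295464/1876799 ≈ -4.9528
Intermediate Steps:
B = -80 (B = -10*8 = -80)
r = 91132 (r = 45240 + 45892 = 91132)
t = 1/102 (t = 1/(102 + 0) = 1/102 ≈ 0.0098039)
x(Z) = 1/102 + Z² + 310*Z (x(Z) = (Z² + 310*Z) + 1/102 = 1/102 + Z² + 310*Z)
r/x(B) = 91132/(1/102 + (-80)² + 310*(-80)) = 91132/(1/102 + 6400 - 24800) = 91132/(-1876799/102) = 91132*(-102/1876799) = -9295464/1876799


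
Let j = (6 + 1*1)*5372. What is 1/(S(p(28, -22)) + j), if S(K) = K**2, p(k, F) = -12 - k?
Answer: 1/39204 ≈ 2.5508e-5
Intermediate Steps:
j = 37604 (j = (6 + 1)*5372 = 7*5372 = 37604)
1/(S(p(28, -22)) + j) = 1/((-12 - 1*28)**2 + 37604) = 1/((-12 - 28)**2 + 37604) = 1/((-40)**2 + 37604) = 1/(1600 + 37604) = 1/39204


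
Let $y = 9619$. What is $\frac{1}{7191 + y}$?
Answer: $\frac{1}{16810} \approx 5.9488 \cdot 10^{-5}$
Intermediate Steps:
$\frac{1}{7191 + y} = \frac{1}{7191 + 9619} = \frac{1}{16810}$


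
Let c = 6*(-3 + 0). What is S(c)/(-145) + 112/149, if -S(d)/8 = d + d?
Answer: -26672/21605 ≈ -1.2345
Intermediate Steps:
c = -18 (c = 6*(-3) = -18)
S(d) = -16*d (S(d) = -8*(d + d) = -16*d)
S(c)/(-145) + 112/149 = -16*(-18)/(-145) + 112/149 = 288*(-1/145) + 112*(1/149) = -288/145 + 112/149 = -26672/21605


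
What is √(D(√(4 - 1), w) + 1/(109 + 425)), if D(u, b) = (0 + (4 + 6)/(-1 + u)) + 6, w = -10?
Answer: √(1140090 + 1711470*√3)/(534*√(-1 + √3)) ≈ 4.4342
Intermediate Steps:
D(u, b) = 6 + 10/(-1 + u) (D(u, b) = (0 + 10/(-1 + u)) + 6 = 10/(-1 + u) + 6 = 6 + 10/(-1 + u))
√(D(√(4 - 1), w) + 1/(109 + 425)) = √(2*(2 + 3*√(4 - 1))/(-1 + √(4 - 1)) + 1/(109 + 425)) = √(2*(2 + 3*√3)/(-1 + √3) + 1/534) = √(1/534 + 2*(2 + 3*√3)/(-1 + √3))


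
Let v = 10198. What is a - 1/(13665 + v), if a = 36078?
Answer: 860929313/23863 ≈ 36078.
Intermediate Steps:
a - 1/(13665 + v) = 36078 - 1/(13665 + 10198) = 36078 - 1/23863 = 860929313/23863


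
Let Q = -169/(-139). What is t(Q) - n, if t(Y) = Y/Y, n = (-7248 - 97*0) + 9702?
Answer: -2453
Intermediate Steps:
n = 2454 (n = (-7248 + 0) + 9702 = -7248 + 9702 = 2454)
Q = 169/139 (Q = -169*(-1/139) = 169/139 ≈ 1.2158)
t(Y) = 1
t(Q) - n = 1 - 1*2454 = 1 - 2454 = -2453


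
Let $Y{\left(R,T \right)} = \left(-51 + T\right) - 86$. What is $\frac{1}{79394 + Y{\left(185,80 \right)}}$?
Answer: $\frac{1}{79337} \approx 1.2604 \cdot 10^{-5}$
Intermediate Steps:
$Y{\left(R,T \right)} = -137 + T$
$\frac{1}{79394 + Y{\left(185,80 \right)}} = \frac{1}{79394 + \left(-137 + 80\right)} = \frac{1}{79394 - 57} = \frac{1}{79337}$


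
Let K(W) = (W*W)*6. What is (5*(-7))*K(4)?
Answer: -3360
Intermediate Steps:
K(W) = 6*W² (K(W) = W²*6 = 6*W²)
(5*(-7))*K(4) = (5*(-7))*(6*4²) = -210*16 = -35*96 = -3360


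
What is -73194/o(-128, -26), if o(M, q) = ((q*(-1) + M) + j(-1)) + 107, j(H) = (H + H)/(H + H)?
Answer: -12199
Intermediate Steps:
j(H) = 1 (j(H) = (2*H)/((2*H)) = (2*H)*(1/(2*H)) = 1)
o(M, q) = 108 + M - q (o(M, q) = ((q*(-1) + M) + 1) + 107 = ((-q + M) + 1) + 107 = ((M - q) + 1) + 107 = (1 + M - q) + 107 = 108 + M - q)
-73194/o(-128, -26) = -73194/(108 - 128 - 1*(-26)) = -73194/(108 - 128 + 26) = -73194/6 = -73194*1/6 = -12199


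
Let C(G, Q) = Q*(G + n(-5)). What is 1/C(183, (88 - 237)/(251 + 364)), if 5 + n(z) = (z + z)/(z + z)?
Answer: -615/26671 ≈ -0.023059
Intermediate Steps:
n(z) = -4 (n(z) = -5 + (z + z)/(z + z) = -5 + (2*z)/((2*z)) = -5 + (2*z)*(1/(2*z)) = -5 + 1 = -4)
C(G, Q) = Q*(-4 + G) (C(G, Q) = Q*(G - 4) = Q*(-4 + G))
1/C(183, (88 - 237)/(251 + 364)) = 1/(((88 - 237)/(251 + 364))*(-4 + 183)) = 1/(-149/615*179) = 1/(-26671/615) = -615/26671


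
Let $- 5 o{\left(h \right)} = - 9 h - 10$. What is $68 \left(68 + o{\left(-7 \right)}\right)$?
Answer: $\frac{19516}{5} \approx 3903.2$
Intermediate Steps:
$o{\left(h \right)} = 2 + \frac{9 h}{5}$ ($o{\left(h \right)} = - \frac{- 9 h - 10}{5} = - \frac{-10 - 9 h}{5} = 2 + \frac{9 h}{5}$)
$68 \left(68 + o{\left(-7 \right)}\right) = 68 \left(68 + \left(2 + \frac{9}{5} \left(-7\right)\right)\right) = 68 \left(68 + \left(2 - \frac{63}{5}\right)\right) = 68 \left(68 - \frac{53}{5}\right) = 68 \cdot \frac{287}{5} = \frac{19516}{5}$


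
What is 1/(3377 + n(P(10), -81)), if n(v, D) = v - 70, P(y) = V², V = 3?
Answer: 1/3316 ≈ 0.00030157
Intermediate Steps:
P(y) = 9 (P(y) = 3² = 9)
n(v, D) = -70 + v
1/(3377 + n(P(10), -81)) = 1/(3377 + (-70 + 9)) = 1/(3377 - 61) = 1/3316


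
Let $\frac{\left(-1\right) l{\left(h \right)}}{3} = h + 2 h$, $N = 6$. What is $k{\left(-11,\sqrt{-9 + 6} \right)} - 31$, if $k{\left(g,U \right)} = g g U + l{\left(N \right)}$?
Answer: $-85 + 121 i \sqrt{3} \approx -85.0 + 209.58 i$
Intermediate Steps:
$l{\left(h \right)} = - 9 h$ ($l{\left(h \right)} = - 3 \left(h + 2 h\right) = - 3 \cdot 3 h = - 9 h$)
$k{\left(g,U \right)} = -54 + U g^{2}$ ($k{\left(g,U \right)} = g g U - 54 = g^{2} U - 54 = U g^{2} - 54 = -54 + U g^{2}$)
$k{\left(-11,\sqrt{-9 + 6} \right)} - 31 = \left(-54 + \sqrt{-9 + 6} \left(-11\right)^{2}\right) - 31 = \left(-54 + \sqrt{-3} \cdot 121\right) - 31 = \left(-54 + i \sqrt{3} \cdot 121\right) - 31 = \left(-54 + 121 i \sqrt{3}\right) - 31 = -85 + 121 i \sqrt{3}$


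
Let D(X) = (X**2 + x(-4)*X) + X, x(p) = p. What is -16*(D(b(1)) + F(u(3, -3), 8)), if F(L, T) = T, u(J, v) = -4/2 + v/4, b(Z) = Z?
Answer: -96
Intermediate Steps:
u(J, v) = -2 + v/4 (u(J, v) = -4*1/2 + v*(1/4) = -2 + v/4)
D(X) = X**2 - 3*X (D(X) = (X**2 - 4*X) + X = X**2 - 3*X)
-16*(D(b(1)) + F(u(3, -3), 8)) = -16*(1*(-3 + 1) + 8) = -16*(1*(-2) + 8) = -16*(-2 + 8) = -16*6 = -96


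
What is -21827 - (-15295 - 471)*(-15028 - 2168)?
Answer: -271133963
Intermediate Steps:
-21827 - (-15295 - 471)*(-15028 - 2168) = -21827 - (-15766)*(-17196) = -21827 - 1*271112136 = -21827 - 271112136 = -271133963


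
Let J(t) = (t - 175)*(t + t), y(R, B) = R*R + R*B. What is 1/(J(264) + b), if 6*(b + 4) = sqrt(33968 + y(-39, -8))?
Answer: 1691568/79483361383 - 6*sqrt(35801)/79483361383 ≈ 2.1268e-5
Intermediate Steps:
y(R, B) = R**2 + B*R
b = -4 + sqrt(35801)/6 (b = -4 + sqrt(33968 - 39*(-8 - 39))/6 = -4 + sqrt(33968 - 39*(-47))/6 = -4 + sqrt(33968 + 1833)/6 = -4 + sqrt(35801)/6 ≈ 27.535)
J(t) = 2*t*(-175 + t) (J(t) = (-175 + t)*(2*t) = 2*t*(-175 + t))
1/(J(264) + b) = 1/(2*264*(-175 + 264) + (-4 + sqrt(35801)/6)) = 1/(2*264*89 + (-4 + sqrt(35801)/6)) = 1/(46992 + (-4 + sqrt(35801)/6)) = 1/(46988 + sqrt(35801)/6)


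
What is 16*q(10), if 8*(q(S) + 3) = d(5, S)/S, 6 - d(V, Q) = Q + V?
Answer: -249/5 ≈ -49.800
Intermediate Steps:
d(V, Q) = 6 - Q - V (d(V, Q) = 6 - (Q + V) = 6 + (-Q - V) = 6 - Q - V)
q(S) = -3 + (1 - S)/(8*S) (q(S) = -3 + ((6 - S - 1*5)/S)/8 = -3 + ((6 - S - 5)/S)/8 = -3 + ((1 - S)/S)/8 = -3 + (1 - S)/(8*S))
16*q(10) = 16*((⅛)*(1 - 25*10)/10) = 16*((⅛)*(⅒)*(1 - 250)) = 16*((⅛)*(⅒)*(-249)) = 16*(-249/80) = -249/5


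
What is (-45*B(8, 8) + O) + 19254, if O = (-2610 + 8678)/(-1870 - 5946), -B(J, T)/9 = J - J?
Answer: 37620799/1954 ≈ 19253.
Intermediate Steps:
B(J, T) = 0 (B(J, T) = -9*(J - J) = -9*0 = 0)
O = -1517/1954 (O = 6068/(-7816) = 6068*(-1/7816) = -1517/1954 ≈ -0.77636)
(-45*B(8, 8) + O) + 19254 = (-45*0 - 1517/1954) + 19254 = (0 - 1517/1954) + 19254 = -1517/1954 + 19254 = 37620799/1954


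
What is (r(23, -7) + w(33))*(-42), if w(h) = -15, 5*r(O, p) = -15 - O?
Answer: 4746/5 ≈ 949.20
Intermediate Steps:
r(O, p) = -3 - O/5 (r(O, p) = (-15 - O)/5 = -3 - O/5)
(r(23, -7) + w(33))*(-42) = ((-3 - ⅕*23) - 15)*(-42) = ((-3 - 23/5) - 15)*(-42) = (-38/5 - 15)*(-42) = -113/5*(-42) = 4746/5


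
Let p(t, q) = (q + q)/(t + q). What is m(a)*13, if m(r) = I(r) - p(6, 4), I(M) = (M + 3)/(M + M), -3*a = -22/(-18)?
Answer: -2847/55 ≈ -51.764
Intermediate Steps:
a = -11/27 (a = -(-22)/(3*(-18)) = -(-22)*(-1)/(3*18) = -⅓*11/9 = -11/27 ≈ -0.40741)
I(M) = (3 + M)/(2*M) (I(M) = (3 + M)/((2*M)) = (3 + M)*(1/(2*M)) = (3 + M)/(2*M))
p(t, q) = 2*q/(q + t) (p(t, q) = (2*q)/(q + t) = 2*q/(q + t))
m(r) = -⅘ + (3 + r)/(2*r) (m(r) = (3 + r)/(2*r) - 2*4/(4 + 6) = (3 + r)/(2*r) - 2*4/10 = (3 + r)/(2*r) - 1*⅘ = (3 + r)/(2*r) - ⅘ = -⅘ + (3 + r)/(2*r))
m(a)*13 = (3*(5 - 1*(-11/27))/(10*(-11/27)))*13 = ((3/10)*(-27/11)*(5 + 11/27))*13 = ((3/10)*(-27/11)*(146/27))*13 = -219/55*13 = -2847/55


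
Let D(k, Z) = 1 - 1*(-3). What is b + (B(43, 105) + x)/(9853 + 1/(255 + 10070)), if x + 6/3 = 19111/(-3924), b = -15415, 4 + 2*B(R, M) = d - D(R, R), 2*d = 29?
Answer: -3076812914894455/199598627412 ≈ -15415.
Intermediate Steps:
d = 29/2 (d = (½)*29 = 29/2 ≈ 14.500)
D(k, Z) = 4 (D(k, Z) = 1 + 3 = 4)
B(R, M) = 13/4 (B(R, M) = -2 + (29/2 - 1*4)/2 = -2 + (29/2 - 4)/2 = -2 + (½)*(21/2) = -2 + 21/4 = 13/4)
x = -26959/3924 (x = -2 + 19111/(-3924) = -2 + 19111*(-1/3924) = -2 - 19111/3924 = -26959/3924 ≈ -6.8703)
b + (B(43, 105) + x)/(9853 + 1/(255 + 10070)) = -15415 + (13/4 - 26959/3924)/(9853 + 1/(255 + 10070)) = -15415 - 7103/(1962*(9853 + 1/10325)) = -15415 - 7103/(1962*101732226/10325) = -15415 - 7103/1962*10325/101732226 = -15415 - 73338475/199598627412 = -3076812914894455/199598627412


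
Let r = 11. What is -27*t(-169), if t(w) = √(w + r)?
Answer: -27*I*√158 ≈ -339.38*I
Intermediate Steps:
t(w) = √(11 + w) (t(w) = √(w + 11) = √(11 + w))
-27*t(-169) = -27*√(11 - 169) = -27*I*√158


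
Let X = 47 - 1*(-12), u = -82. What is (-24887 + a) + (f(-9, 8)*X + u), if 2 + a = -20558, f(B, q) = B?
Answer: -46060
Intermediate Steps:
a = -20560 (a = -2 - 20558 = -20560)
X = 59 (X = 47 + 12 = 59)
(-24887 + a) + (f(-9, 8)*X + u) = (-24887 - 20560) + (-9*59 - 82) = -45447 + (-531 - 82) = -45447 - 613 = -46060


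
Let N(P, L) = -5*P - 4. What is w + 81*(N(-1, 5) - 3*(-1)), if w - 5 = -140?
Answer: 189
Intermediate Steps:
w = -135 (w = 5 - 140 = -135)
N(P, L) = -4 - 5*P
w + 81*(N(-1, 5) - 3*(-1)) = -135 + 81*((-4 - 5*(-1)) - 3*(-1)) = -135 + 81*((-4 + 5) + 3) = -135 + 81*(1 + 3) = -135 + 81*4 = -135 + 324 = 189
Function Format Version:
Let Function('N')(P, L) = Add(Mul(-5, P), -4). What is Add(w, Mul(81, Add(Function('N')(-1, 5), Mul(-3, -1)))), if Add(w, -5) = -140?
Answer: 189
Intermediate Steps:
w = -135 (w = Add(5, -140) = -135)
Function('N')(P, L) = Add(-4, Mul(-5, P))
Add(w, Mul(81, Add(Function('N')(-1, 5), Mul(-3, -1)))) = Add(-135, Mul(81, Add(Add(-4, Mul(-5, -1)), Mul(-3, -1)))) = Add(-135, Mul(81, Add(Add(-4, 5), 3))) = Add(-135, Mul(81, Add(1, 3))) = Add(-135, Mul(81, 4)) = Add(-135, 324) = 189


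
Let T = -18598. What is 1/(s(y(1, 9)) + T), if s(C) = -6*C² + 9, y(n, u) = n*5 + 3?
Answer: -1/18973 ≈ -5.2706e-5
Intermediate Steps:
y(n, u) = 3 + 5*n (y(n, u) = 5*n + 3 = 3 + 5*n)
s(C) = 9 - 6*C² (s(C) = -6*C² + 9 = 9 - 6*C²)
1/(s(y(1, 9)) + T) = 1/((9 - 6*(3 + 5*1)²) - 18598) = 1/((9 - 6*(3 + 5)²) - 18598) = 1/((9 - 6*8²) - 18598) = 1/((9 - 6*64) - 18598) = 1/((9 - 384) - 18598) = 1/(-375 - 18598) = 1/(-18973) = -1/18973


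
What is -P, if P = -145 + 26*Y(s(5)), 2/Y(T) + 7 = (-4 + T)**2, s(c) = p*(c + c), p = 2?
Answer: 36053/249 ≈ 144.79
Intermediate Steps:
s(c) = 4*c (s(c) = 2*(c + c) = 2*(2*c) = 4*c)
Y(T) = 2/(-7 + (-4 + T)**2)
P = -36053/249 (P = -145 + 26*(2/(-7 + (-4 + 4*5)**2)) = -145 + 26*(2/(-7 + (-4 + 20)**2)) = -145 + 26*(2/(-7 + 16**2)) = -145 + 26*(2/(-7 + 256)) = -145 + 26*(2/249) = -145 + 52/249 = -36053/249 ≈ -144.79)
-P = -1*(-36053/249) = 36053/249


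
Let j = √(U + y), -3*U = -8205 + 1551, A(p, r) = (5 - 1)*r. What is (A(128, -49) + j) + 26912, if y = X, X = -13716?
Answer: 26716 + I*√11498 ≈ 26716.0 + 107.23*I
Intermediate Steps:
A(p, r) = 4*r
y = -13716
U = 2218 (U = -(-8205 + 1551)/3 = -⅓*(-6654) = 2218)
j = I*√11498 (j = √(2218 - 13716) = √(-11498) = I*√11498 ≈ 107.23*I)
(A(128, -49) + j) + 26912 = (4*(-49) + I*√11498) + 26912 = (-196 + I*√11498) + 26912 = 26716 + I*√11498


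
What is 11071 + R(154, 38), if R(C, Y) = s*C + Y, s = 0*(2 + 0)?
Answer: 11109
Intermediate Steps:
s = 0 (s = 0*2 = 0)
R(C, Y) = Y (R(C, Y) = 0*C + Y = 0 + Y = Y)
11071 + R(154, 38) = 11071 + 38 = 11109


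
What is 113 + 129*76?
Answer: 9917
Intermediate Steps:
113 + 129*76 = 113 + 9804 = 9917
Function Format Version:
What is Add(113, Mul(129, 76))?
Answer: 9917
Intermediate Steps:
Add(113, Mul(129, 76)) = Add(113, 9804) = 9917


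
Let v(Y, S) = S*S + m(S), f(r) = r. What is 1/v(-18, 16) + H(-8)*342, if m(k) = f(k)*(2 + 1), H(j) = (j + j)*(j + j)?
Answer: 26615809/304 ≈ 87552.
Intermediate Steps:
H(j) = 4*j**2 (H(j) = (2*j)*(2*j) = 4*j**2)
m(k) = 3*k (m(k) = k*(2 + 1) = k*3 = 3*k)
v(Y, S) = S**2 + 3*S (v(Y, S) = S*S + 3*S = S**2 + 3*S)
1/v(-18, 16) + H(-8)*342 = 1/(16*(3 + 16)) + (4*(-8)**2)*342 = 1/(16*19) + (4*64)*342 = 1/304 + 256*342 = 1/304 + 87552 = 26615809/304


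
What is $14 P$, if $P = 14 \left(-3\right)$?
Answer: $-588$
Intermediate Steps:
$P = -42$
$14 P = 14 \left(-42\right) = -588$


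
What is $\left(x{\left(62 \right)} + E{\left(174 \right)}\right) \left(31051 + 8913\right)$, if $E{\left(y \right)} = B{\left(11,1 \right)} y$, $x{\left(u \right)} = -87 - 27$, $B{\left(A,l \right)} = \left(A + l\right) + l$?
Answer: $85842672$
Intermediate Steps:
$B{\left(A,l \right)} = A + 2 l$
$x{\left(u \right)} = -114$ ($x{\left(u \right)} = -87 - 27 = -114$)
$E{\left(y \right)} = 13 y$ ($E{\left(y \right)} = \left(11 + 2 \cdot 1\right) y = \left(11 + 2\right) y = 13 y$)
$\left(x{\left(62 \right)} + E{\left(174 \right)}\right) \left(31051 + 8913\right) = \left(-114 + 13 \cdot 174\right) \left(31051 + 8913\right) = \left(-114 + 2262\right) 39964 = 2148 \cdot 39964 = 85842672$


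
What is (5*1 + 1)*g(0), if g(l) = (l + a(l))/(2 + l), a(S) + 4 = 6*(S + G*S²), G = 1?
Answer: -12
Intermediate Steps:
a(S) = -4 + 6*S + 6*S² (a(S) = -4 + 6*(S + 1*S²) = -4 + 6*(S + S²) = -4 + (6*S + 6*S²) = -4 + 6*S + 6*S²)
g(l) = (-4 + 6*l² + 7*l)/(2 + l) (g(l) = (l + (-4 + 6*l + 6*l²))/(2 + l) = (-4 + 6*l² + 7*l)/(2 + l))
(5*1 + 1)*g(0) = (5*1 + 1)*((-4 + 6*0² + 7*0)/(2 + 0)) = (5 + 1)*((-4 + 6*0 + 0)/2) = 6*((-4 + 0 + 0)/2) = 6*((½)*(-4)) = 6*(-2) = -12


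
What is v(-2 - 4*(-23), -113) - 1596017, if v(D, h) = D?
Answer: -1595927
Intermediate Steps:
v(-2 - 4*(-23), -113) - 1596017 = (-2 - 4*(-23)) - 1596017 = (-2 + 92) - 1596017 = 90 - 1596017 = -1595927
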